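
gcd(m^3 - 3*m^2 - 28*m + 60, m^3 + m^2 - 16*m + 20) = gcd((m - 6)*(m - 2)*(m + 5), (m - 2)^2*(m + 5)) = m^2 + 3*m - 10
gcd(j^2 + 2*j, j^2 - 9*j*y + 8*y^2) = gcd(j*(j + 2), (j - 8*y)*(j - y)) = 1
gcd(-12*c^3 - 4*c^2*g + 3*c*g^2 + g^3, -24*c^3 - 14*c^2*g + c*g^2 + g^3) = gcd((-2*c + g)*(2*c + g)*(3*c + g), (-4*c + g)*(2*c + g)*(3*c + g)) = 6*c^2 + 5*c*g + g^2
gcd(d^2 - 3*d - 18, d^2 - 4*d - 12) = d - 6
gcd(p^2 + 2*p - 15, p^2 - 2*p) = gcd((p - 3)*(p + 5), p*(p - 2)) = 1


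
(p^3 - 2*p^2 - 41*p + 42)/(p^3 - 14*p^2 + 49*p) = (p^2 + 5*p - 6)/(p*(p - 7))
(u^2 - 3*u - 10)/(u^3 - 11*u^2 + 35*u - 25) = (u + 2)/(u^2 - 6*u + 5)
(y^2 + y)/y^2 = (y + 1)/y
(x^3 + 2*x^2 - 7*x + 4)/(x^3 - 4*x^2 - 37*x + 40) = (x^2 + 3*x - 4)/(x^2 - 3*x - 40)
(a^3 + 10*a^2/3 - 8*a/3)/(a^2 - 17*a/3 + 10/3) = a*(a + 4)/(a - 5)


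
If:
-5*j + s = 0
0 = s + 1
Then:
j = -1/5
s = -1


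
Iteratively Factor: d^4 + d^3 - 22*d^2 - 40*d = (d)*(d^3 + d^2 - 22*d - 40) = d*(d + 2)*(d^2 - d - 20) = d*(d - 5)*(d + 2)*(d + 4)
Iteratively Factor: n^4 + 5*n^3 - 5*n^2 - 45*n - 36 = (n + 3)*(n^3 + 2*n^2 - 11*n - 12) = (n - 3)*(n + 3)*(n^2 + 5*n + 4) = (n - 3)*(n + 3)*(n + 4)*(n + 1)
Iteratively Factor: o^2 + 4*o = (o + 4)*(o)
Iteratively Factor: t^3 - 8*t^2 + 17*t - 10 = (t - 2)*(t^2 - 6*t + 5) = (t - 5)*(t - 2)*(t - 1)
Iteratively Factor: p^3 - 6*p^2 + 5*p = (p - 5)*(p^2 - p) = p*(p - 5)*(p - 1)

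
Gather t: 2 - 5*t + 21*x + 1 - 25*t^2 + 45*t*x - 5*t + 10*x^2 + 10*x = -25*t^2 + t*(45*x - 10) + 10*x^2 + 31*x + 3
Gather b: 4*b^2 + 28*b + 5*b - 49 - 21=4*b^2 + 33*b - 70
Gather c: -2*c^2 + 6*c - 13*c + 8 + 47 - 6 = -2*c^2 - 7*c + 49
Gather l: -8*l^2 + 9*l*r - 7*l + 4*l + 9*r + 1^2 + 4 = -8*l^2 + l*(9*r - 3) + 9*r + 5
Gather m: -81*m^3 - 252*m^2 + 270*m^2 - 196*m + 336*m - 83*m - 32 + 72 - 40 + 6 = -81*m^3 + 18*m^2 + 57*m + 6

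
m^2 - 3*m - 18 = (m - 6)*(m + 3)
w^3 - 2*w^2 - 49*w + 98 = (w - 7)*(w - 2)*(w + 7)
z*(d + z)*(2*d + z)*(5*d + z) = 10*d^3*z + 17*d^2*z^2 + 8*d*z^3 + z^4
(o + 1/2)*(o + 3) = o^2 + 7*o/2 + 3/2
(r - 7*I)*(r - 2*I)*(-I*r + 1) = -I*r^3 - 8*r^2 + 5*I*r - 14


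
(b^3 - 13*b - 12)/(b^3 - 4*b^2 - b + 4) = (b + 3)/(b - 1)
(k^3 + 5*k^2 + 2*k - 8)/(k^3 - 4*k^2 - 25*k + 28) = (k + 2)/(k - 7)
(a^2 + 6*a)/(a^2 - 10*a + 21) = a*(a + 6)/(a^2 - 10*a + 21)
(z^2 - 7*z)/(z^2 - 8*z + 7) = z/(z - 1)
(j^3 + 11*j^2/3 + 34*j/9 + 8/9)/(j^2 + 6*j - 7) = (9*j^3 + 33*j^2 + 34*j + 8)/(9*(j^2 + 6*j - 7))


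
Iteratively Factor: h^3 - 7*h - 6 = (h - 3)*(h^2 + 3*h + 2) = (h - 3)*(h + 2)*(h + 1)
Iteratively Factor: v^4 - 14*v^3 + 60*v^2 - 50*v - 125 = (v - 5)*(v^3 - 9*v^2 + 15*v + 25) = (v - 5)*(v + 1)*(v^2 - 10*v + 25) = (v - 5)^2*(v + 1)*(v - 5)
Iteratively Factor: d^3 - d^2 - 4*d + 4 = (d - 2)*(d^2 + d - 2) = (d - 2)*(d + 2)*(d - 1)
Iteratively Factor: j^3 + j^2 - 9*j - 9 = (j + 3)*(j^2 - 2*j - 3) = (j - 3)*(j + 3)*(j + 1)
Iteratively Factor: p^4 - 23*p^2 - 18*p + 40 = (p + 2)*(p^3 - 2*p^2 - 19*p + 20) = (p - 1)*(p + 2)*(p^2 - p - 20) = (p - 5)*(p - 1)*(p + 2)*(p + 4)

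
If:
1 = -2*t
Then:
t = -1/2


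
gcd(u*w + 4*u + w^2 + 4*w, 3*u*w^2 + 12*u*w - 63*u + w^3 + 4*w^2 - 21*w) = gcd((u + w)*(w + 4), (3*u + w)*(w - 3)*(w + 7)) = 1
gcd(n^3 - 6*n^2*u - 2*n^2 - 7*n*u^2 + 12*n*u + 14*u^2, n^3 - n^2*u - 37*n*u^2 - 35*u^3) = -n^2 + 6*n*u + 7*u^2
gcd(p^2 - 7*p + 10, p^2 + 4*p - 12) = p - 2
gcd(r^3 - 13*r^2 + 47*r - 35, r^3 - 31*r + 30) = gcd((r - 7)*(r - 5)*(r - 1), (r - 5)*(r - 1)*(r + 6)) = r^2 - 6*r + 5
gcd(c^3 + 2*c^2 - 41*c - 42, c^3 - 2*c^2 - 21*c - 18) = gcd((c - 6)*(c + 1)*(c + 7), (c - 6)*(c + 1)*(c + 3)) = c^2 - 5*c - 6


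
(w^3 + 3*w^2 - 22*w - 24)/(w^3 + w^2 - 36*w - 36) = (w - 4)/(w - 6)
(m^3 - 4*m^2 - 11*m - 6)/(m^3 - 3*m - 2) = (m - 6)/(m - 2)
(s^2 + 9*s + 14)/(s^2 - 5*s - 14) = (s + 7)/(s - 7)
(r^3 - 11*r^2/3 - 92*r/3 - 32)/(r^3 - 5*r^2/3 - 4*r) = (r^2 - 5*r - 24)/(r*(r - 3))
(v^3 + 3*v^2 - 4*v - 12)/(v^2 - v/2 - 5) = 2*(v^2 + v - 6)/(2*v - 5)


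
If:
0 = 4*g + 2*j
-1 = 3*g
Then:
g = -1/3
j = 2/3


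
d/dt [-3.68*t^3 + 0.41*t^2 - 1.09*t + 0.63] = -11.04*t^2 + 0.82*t - 1.09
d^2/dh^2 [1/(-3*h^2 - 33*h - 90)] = 2*(h^2 + 11*h - (2*h + 11)^2 + 30)/(3*(h^2 + 11*h + 30)^3)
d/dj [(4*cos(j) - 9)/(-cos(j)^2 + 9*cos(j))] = (-4*sin(j) - 81*sin(j)/cos(j)^2 + 18*tan(j))/(cos(j) - 9)^2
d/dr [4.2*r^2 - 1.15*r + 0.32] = 8.4*r - 1.15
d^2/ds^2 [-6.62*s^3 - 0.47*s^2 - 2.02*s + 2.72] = -39.72*s - 0.94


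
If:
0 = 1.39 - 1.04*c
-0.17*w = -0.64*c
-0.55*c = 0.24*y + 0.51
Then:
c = 1.34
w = 5.03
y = -5.19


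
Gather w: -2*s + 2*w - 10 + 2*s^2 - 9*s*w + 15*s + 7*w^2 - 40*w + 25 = 2*s^2 + 13*s + 7*w^2 + w*(-9*s - 38) + 15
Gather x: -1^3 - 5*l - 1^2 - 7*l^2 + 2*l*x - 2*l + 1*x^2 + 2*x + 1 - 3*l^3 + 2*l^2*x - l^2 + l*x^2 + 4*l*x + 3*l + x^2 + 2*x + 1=-3*l^3 - 8*l^2 - 4*l + x^2*(l + 2) + x*(2*l^2 + 6*l + 4)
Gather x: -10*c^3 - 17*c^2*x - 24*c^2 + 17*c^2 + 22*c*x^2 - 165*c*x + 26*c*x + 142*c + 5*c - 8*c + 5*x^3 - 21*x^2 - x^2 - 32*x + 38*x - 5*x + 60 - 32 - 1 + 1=-10*c^3 - 7*c^2 + 139*c + 5*x^3 + x^2*(22*c - 22) + x*(-17*c^2 - 139*c + 1) + 28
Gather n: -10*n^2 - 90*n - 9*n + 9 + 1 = -10*n^2 - 99*n + 10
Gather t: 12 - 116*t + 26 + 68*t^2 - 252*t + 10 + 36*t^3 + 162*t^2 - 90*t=36*t^3 + 230*t^2 - 458*t + 48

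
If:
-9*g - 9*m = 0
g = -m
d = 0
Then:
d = 0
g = -m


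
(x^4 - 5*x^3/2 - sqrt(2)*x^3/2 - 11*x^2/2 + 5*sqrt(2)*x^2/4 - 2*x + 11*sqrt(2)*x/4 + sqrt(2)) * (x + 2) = x^5 - sqrt(2)*x^4/2 - x^4/2 - 21*x^3/2 + sqrt(2)*x^3/4 - 13*x^2 + 21*sqrt(2)*x^2/4 - 4*x + 13*sqrt(2)*x/2 + 2*sqrt(2)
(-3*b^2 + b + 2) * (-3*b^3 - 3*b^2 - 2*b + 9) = 9*b^5 + 6*b^4 - 3*b^3 - 35*b^2 + 5*b + 18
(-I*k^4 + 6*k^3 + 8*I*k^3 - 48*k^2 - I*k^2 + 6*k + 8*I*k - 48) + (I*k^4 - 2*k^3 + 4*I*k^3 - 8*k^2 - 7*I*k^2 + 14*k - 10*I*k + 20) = 4*k^3 + 12*I*k^3 - 56*k^2 - 8*I*k^2 + 20*k - 2*I*k - 28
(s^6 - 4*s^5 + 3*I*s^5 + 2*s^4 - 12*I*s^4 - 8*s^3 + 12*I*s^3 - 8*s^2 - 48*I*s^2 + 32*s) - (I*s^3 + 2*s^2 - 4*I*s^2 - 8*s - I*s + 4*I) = s^6 - 4*s^5 + 3*I*s^5 + 2*s^4 - 12*I*s^4 - 8*s^3 + 11*I*s^3 - 10*s^2 - 44*I*s^2 + 40*s + I*s - 4*I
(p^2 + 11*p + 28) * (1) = p^2 + 11*p + 28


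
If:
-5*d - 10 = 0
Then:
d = -2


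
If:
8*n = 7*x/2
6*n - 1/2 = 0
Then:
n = 1/12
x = 4/21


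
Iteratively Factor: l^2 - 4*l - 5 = (l + 1)*(l - 5)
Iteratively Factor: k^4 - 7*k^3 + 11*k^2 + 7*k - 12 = (k + 1)*(k^3 - 8*k^2 + 19*k - 12) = (k - 4)*(k + 1)*(k^2 - 4*k + 3) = (k - 4)*(k - 1)*(k + 1)*(k - 3)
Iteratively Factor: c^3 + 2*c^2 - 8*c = (c - 2)*(c^2 + 4*c) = (c - 2)*(c + 4)*(c)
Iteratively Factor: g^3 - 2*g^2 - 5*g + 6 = (g - 3)*(g^2 + g - 2) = (g - 3)*(g + 2)*(g - 1)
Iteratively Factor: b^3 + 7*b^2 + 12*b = (b + 3)*(b^2 + 4*b) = b*(b + 3)*(b + 4)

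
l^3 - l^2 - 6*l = l*(l - 3)*(l + 2)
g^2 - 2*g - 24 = (g - 6)*(g + 4)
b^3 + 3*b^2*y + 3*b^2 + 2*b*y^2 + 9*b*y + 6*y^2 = (b + 3)*(b + y)*(b + 2*y)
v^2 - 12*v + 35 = (v - 7)*(v - 5)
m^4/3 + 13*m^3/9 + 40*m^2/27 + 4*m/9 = m*(m/3 + 1)*(m + 2/3)^2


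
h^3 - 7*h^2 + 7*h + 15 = (h - 5)*(h - 3)*(h + 1)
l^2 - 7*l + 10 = (l - 5)*(l - 2)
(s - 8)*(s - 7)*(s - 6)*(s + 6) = s^4 - 15*s^3 + 20*s^2 + 540*s - 2016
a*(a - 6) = a^2 - 6*a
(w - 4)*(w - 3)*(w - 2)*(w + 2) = w^4 - 7*w^3 + 8*w^2 + 28*w - 48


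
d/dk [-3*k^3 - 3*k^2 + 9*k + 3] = -9*k^2 - 6*k + 9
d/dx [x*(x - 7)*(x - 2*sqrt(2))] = 3*x^2 - 14*x - 4*sqrt(2)*x + 14*sqrt(2)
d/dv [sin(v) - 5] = cos(v)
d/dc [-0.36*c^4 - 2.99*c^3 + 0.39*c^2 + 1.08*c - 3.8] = -1.44*c^3 - 8.97*c^2 + 0.78*c + 1.08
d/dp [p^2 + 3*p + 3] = 2*p + 3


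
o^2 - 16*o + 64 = (o - 8)^2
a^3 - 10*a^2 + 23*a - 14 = (a - 7)*(a - 2)*(a - 1)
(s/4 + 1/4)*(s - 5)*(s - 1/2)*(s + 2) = s^4/4 - 5*s^3/8 - 3*s^2 - 7*s/8 + 5/4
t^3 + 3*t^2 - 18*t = t*(t - 3)*(t + 6)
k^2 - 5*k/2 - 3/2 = (k - 3)*(k + 1/2)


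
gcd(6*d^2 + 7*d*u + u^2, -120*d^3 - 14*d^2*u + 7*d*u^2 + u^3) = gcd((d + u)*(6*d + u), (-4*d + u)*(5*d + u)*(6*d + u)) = 6*d + u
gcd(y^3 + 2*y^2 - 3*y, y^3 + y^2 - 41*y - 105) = y + 3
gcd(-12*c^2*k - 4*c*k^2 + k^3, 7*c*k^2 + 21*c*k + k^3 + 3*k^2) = k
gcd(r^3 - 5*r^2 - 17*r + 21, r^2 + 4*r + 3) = r + 3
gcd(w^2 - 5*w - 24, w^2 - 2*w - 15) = w + 3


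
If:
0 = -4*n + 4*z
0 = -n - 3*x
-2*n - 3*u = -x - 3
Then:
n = z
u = 1 - 7*z/9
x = -z/3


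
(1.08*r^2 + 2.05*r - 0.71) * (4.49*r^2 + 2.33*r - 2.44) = 4.8492*r^4 + 11.7209*r^3 - 1.0466*r^2 - 6.6563*r + 1.7324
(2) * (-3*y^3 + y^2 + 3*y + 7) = -6*y^3 + 2*y^2 + 6*y + 14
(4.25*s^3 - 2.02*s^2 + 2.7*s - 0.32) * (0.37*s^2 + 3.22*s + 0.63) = 1.5725*s^5 + 12.9376*s^4 - 2.8279*s^3 + 7.303*s^2 + 0.6706*s - 0.2016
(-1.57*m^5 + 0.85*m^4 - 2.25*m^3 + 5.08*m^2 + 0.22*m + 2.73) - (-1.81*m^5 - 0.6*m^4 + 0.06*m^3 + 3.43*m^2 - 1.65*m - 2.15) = 0.24*m^5 + 1.45*m^4 - 2.31*m^3 + 1.65*m^2 + 1.87*m + 4.88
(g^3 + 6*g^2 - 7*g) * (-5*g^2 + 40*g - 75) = -5*g^5 + 10*g^4 + 200*g^3 - 730*g^2 + 525*g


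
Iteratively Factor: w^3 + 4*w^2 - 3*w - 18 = (w + 3)*(w^2 + w - 6) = (w - 2)*(w + 3)*(w + 3)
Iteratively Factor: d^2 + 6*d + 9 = (d + 3)*(d + 3)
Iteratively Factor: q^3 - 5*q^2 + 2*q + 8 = (q - 4)*(q^2 - q - 2) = (q - 4)*(q + 1)*(q - 2)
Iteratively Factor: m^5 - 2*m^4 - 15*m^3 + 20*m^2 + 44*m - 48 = (m - 1)*(m^4 - m^3 - 16*m^2 + 4*m + 48) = (m - 4)*(m - 1)*(m^3 + 3*m^2 - 4*m - 12) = (m - 4)*(m - 1)*(m + 3)*(m^2 - 4) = (m - 4)*(m - 1)*(m + 2)*(m + 3)*(m - 2)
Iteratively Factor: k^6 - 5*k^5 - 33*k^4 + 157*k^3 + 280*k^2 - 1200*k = (k - 5)*(k^5 - 33*k^3 - 8*k^2 + 240*k) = (k - 5)^2*(k^4 + 5*k^3 - 8*k^2 - 48*k) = k*(k - 5)^2*(k^3 + 5*k^2 - 8*k - 48) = k*(k - 5)^2*(k + 4)*(k^2 + k - 12) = k*(k - 5)^2*(k + 4)^2*(k - 3)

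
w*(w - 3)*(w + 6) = w^3 + 3*w^2 - 18*w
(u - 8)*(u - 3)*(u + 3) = u^3 - 8*u^2 - 9*u + 72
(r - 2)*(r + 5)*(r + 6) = r^3 + 9*r^2 + 8*r - 60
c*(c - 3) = c^2 - 3*c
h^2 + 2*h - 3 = (h - 1)*(h + 3)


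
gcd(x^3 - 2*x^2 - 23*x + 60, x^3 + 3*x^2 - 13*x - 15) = x^2 + 2*x - 15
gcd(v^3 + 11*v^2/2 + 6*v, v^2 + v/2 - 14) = v + 4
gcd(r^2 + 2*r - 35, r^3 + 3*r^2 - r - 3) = 1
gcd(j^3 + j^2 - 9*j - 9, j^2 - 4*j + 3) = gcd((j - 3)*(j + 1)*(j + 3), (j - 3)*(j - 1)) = j - 3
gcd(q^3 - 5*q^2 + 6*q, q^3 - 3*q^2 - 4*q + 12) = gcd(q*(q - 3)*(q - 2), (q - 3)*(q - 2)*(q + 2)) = q^2 - 5*q + 6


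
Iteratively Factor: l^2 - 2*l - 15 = (l - 5)*(l + 3)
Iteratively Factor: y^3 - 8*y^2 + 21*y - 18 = (y - 3)*(y^2 - 5*y + 6) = (y - 3)^2*(y - 2)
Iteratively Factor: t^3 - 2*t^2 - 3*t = (t - 3)*(t^2 + t) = t*(t - 3)*(t + 1)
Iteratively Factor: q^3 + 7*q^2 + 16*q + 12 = (q + 3)*(q^2 + 4*q + 4) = (q + 2)*(q + 3)*(q + 2)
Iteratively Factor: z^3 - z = (z - 1)*(z^2 + z) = (z - 1)*(z + 1)*(z)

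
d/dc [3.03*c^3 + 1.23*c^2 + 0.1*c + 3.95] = 9.09*c^2 + 2.46*c + 0.1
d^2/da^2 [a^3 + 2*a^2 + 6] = 6*a + 4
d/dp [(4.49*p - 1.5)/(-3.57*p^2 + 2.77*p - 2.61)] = (16.0293*p^2 - 10.71*p - 7.5639)/(12.7449*p^4 - 19.7778*p^3 + 26.3083*p^2 - 14.4594*p + 6.8121)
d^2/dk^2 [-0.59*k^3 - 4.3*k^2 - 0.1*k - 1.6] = -3.54*k - 8.6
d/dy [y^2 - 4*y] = 2*y - 4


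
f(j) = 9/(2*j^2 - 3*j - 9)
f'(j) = 9*(3 - 4*j)/(2*j^2 - 3*j - 9)^2 = 9*(3 - 4*j)/(-2*j^2 + 3*j + 9)^2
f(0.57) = -0.89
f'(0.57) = 0.06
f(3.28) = 3.36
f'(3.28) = -12.71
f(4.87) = 0.38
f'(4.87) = -0.26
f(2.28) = -1.65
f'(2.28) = -1.86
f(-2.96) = 0.52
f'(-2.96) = 0.44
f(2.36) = -1.82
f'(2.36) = -2.37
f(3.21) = 4.55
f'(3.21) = -22.63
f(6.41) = 0.17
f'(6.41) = -0.07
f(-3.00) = 0.50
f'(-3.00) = 0.42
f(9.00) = 0.07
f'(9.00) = -0.02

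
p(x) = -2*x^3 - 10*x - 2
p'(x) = -6*x^2 - 10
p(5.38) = -367.24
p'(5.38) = -183.67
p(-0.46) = 2.79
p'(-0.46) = -11.27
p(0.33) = -5.37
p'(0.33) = -10.65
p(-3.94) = 159.73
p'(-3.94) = -103.14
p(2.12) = -42.26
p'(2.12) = -36.97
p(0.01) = -2.10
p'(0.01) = -10.00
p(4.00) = -170.00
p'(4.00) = -106.00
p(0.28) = -4.84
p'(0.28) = -10.47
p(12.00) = -3578.00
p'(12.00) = -874.00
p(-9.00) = 1546.00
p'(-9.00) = -496.00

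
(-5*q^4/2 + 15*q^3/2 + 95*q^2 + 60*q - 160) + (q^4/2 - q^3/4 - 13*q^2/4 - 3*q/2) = -2*q^4 + 29*q^3/4 + 367*q^2/4 + 117*q/2 - 160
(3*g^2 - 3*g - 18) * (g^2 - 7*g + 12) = 3*g^4 - 24*g^3 + 39*g^2 + 90*g - 216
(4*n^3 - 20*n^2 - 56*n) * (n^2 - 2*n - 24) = 4*n^5 - 28*n^4 - 112*n^3 + 592*n^2 + 1344*n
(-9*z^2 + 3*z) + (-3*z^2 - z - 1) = -12*z^2 + 2*z - 1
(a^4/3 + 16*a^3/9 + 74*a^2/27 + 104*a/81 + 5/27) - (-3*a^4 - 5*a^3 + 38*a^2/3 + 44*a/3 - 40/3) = 10*a^4/3 + 61*a^3/9 - 268*a^2/27 - 1084*a/81 + 365/27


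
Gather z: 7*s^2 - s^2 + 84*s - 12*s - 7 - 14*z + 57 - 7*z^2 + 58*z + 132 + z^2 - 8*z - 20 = 6*s^2 + 72*s - 6*z^2 + 36*z + 162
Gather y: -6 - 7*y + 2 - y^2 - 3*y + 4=-y^2 - 10*y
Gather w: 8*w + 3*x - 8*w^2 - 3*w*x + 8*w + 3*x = -8*w^2 + w*(16 - 3*x) + 6*x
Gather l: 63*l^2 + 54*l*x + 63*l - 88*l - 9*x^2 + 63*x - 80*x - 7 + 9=63*l^2 + l*(54*x - 25) - 9*x^2 - 17*x + 2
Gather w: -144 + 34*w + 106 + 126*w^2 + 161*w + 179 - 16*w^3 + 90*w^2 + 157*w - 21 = -16*w^3 + 216*w^2 + 352*w + 120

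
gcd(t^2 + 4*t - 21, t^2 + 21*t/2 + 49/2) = t + 7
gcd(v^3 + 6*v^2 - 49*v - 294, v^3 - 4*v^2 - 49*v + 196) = v^2 - 49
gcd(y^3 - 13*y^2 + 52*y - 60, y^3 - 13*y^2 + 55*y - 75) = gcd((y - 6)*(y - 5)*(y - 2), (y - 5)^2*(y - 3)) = y - 5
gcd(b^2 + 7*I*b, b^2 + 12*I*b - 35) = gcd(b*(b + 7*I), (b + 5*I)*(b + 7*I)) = b + 7*I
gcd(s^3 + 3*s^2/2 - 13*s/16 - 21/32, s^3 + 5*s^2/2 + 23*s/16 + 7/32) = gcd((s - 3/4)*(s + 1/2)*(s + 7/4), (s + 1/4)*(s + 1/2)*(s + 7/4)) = s^2 + 9*s/4 + 7/8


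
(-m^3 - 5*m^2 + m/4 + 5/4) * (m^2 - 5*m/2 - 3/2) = -m^5 - 5*m^4/2 + 57*m^3/4 + 65*m^2/8 - 7*m/2 - 15/8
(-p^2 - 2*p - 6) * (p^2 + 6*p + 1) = -p^4 - 8*p^3 - 19*p^2 - 38*p - 6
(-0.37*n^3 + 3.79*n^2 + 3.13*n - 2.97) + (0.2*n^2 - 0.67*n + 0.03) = -0.37*n^3 + 3.99*n^2 + 2.46*n - 2.94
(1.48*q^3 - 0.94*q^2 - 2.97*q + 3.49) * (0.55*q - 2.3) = 0.814*q^4 - 3.921*q^3 + 0.5285*q^2 + 8.7505*q - 8.027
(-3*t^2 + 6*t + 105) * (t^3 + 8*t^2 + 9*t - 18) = -3*t^5 - 18*t^4 + 126*t^3 + 948*t^2 + 837*t - 1890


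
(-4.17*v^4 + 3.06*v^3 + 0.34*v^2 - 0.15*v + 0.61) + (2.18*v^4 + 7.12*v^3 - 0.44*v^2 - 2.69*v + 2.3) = -1.99*v^4 + 10.18*v^3 - 0.1*v^2 - 2.84*v + 2.91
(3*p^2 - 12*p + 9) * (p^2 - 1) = 3*p^4 - 12*p^3 + 6*p^2 + 12*p - 9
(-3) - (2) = -5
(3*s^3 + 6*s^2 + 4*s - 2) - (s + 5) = 3*s^3 + 6*s^2 + 3*s - 7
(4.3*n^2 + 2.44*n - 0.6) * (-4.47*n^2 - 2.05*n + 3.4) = -19.221*n^4 - 19.7218*n^3 + 12.3*n^2 + 9.526*n - 2.04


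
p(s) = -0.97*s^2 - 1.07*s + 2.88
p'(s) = -1.94*s - 1.07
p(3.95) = -16.48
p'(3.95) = -8.73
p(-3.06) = -2.93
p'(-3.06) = 4.87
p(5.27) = -29.70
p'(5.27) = -11.29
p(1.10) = 0.53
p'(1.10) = -3.20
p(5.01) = -26.83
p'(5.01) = -10.79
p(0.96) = 0.96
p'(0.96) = -2.93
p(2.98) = -8.92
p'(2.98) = -6.85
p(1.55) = -1.11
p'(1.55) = -4.08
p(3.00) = -9.06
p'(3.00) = -6.89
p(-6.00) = -25.62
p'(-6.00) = 10.57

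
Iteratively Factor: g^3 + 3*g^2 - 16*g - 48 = (g + 3)*(g^2 - 16) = (g - 4)*(g + 3)*(g + 4)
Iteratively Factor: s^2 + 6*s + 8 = (s + 4)*(s + 2)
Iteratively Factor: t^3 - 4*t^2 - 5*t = (t)*(t^2 - 4*t - 5) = t*(t - 5)*(t + 1)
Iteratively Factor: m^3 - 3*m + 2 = (m - 1)*(m^2 + m - 2) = (m - 1)*(m + 2)*(m - 1)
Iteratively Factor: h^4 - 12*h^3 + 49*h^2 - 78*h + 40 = (h - 5)*(h^3 - 7*h^2 + 14*h - 8) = (h - 5)*(h - 1)*(h^2 - 6*h + 8) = (h - 5)*(h - 4)*(h - 1)*(h - 2)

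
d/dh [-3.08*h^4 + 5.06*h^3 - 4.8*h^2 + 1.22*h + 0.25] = -12.32*h^3 + 15.18*h^2 - 9.6*h + 1.22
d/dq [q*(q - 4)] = 2*q - 4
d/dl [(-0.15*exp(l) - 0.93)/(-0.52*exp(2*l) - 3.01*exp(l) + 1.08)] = (-(0.15*exp(l) + 0.93)*(1.04*exp(l) + 3.01) + 0.078*exp(2*l) + 0.4515*exp(l) - 0.162)*exp(l)/(0.52*exp(2*l) + 3.01*exp(l) - 1.08)^2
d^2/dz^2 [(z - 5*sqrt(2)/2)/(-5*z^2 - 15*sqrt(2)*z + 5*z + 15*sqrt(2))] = (-(2*z - 5*sqrt(2))*(2*z - 1 + 3*sqrt(2))^2 + (6*z - 2 + sqrt(2))*(z^2 - z + 3*sqrt(2)*z - 3*sqrt(2)))/(5*(z^2 - z + 3*sqrt(2)*z - 3*sqrt(2))^3)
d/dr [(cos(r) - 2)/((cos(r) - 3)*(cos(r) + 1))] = (cos(r)^2 - 4*cos(r) + 7)*sin(r)/((cos(r) - 3)^2*(cos(r) + 1)^2)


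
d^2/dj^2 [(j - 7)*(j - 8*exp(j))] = -8*j*exp(j) + 40*exp(j) + 2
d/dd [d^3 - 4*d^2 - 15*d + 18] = 3*d^2 - 8*d - 15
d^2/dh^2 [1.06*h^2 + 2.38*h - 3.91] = 2.12000000000000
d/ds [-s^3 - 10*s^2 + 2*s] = -3*s^2 - 20*s + 2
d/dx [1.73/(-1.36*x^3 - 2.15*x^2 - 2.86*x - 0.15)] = (7.0584*x^2 + 7.439*x + 4.9478)/(1.36*x^3 + 2.15*x^2 + 2.86*x + 0.15)^2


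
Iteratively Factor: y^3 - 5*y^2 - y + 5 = (y - 1)*(y^2 - 4*y - 5) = (y - 1)*(y + 1)*(y - 5)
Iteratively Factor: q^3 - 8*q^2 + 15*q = (q)*(q^2 - 8*q + 15) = q*(q - 3)*(q - 5)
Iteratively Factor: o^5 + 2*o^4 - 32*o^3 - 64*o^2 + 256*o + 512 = (o - 4)*(o^4 + 6*o^3 - 8*o^2 - 96*o - 128) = (o - 4)*(o + 4)*(o^3 + 2*o^2 - 16*o - 32) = (o - 4)^2*(o + 4)*(o^2 + 6*o + 8) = (o - 4)^2*(o + 4)^2*(o + 2)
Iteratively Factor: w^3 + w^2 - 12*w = (w + 4)*(w^2 - 3*w) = (w - 3)*(w + 4)*(w)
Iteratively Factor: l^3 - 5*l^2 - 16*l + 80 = (l - 4)*(l^2 - l - 20) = (l - 4)*(l + 4)*(l - 5)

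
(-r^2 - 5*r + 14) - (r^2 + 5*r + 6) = -2*r^2 - 10*r + 8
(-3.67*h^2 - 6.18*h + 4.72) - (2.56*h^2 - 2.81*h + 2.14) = -6.23*h^2 - 3.37*h + 2.58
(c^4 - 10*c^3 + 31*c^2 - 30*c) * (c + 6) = c^5 - 4*c^4 - 29*c^3 + 156*c^2 - 180*c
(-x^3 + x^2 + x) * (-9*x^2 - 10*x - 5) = 9*x^5 + x^4 - 14*x^3 - 15*x^2 - 5*x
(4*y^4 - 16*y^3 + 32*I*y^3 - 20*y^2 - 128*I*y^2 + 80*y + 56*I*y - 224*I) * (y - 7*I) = 4*y^5 - 16*y^4 + 4*I*y^4 + 204*y^3 - 16*I*y^3 - 816*y^2 + 196*I*y^2 + 392*y - 784*I*y - 1568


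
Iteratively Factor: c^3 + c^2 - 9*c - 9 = (c - 3)*(c^2 + 4*c + 3) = (c - 3)*(c + 3)*(c + 1)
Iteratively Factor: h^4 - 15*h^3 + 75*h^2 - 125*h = (h - 5)*(h^3 - 10*h^2 + 25*h) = (h - 5)^2*(h^2 - 5*h) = (h - 5)^3*(h)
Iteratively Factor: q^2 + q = (q)*(q + 1)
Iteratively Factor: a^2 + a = (a + 1)*(a)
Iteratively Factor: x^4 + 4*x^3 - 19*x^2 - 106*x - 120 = (x + 3)*(x^3 + x^2 - 22*x - 40) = (x + 2)*(x + 3)*(x^2 - x - 20) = (x + 2)*(x + 3)*(x + 4)*(x - 5)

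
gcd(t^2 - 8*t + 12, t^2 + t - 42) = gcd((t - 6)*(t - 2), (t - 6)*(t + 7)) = t - 6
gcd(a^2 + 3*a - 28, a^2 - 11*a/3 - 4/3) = a - 4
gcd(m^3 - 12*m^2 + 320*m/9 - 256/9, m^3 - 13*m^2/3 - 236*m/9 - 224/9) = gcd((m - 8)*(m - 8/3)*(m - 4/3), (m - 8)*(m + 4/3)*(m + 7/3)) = m - 8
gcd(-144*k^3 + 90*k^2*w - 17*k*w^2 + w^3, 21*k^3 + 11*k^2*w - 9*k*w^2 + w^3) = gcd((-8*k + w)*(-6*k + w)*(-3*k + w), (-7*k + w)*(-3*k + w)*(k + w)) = -3*k + w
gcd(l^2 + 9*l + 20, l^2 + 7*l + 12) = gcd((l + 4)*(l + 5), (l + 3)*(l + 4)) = l + 4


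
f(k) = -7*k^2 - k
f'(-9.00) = 125.00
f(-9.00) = -558.00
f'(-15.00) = 209.00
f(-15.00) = -1560.00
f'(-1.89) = 25.46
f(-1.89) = -23.11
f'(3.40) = -48.60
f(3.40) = -84.32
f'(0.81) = -12.34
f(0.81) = -5.40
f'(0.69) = -10.66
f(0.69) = -4.02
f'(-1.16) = 15.24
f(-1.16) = -8.26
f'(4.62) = -65.68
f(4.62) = -154.03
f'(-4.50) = 62.00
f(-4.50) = -137.25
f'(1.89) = -27.46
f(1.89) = -26.89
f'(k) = -14*k - 1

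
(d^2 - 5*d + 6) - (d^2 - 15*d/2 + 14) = 5*d/2 - 8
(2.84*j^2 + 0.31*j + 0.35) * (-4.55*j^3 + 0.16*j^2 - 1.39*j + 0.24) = -12.922*j^5 - 0.9561*j^4 - 5.4905*j^3 + 0.3067*j^2 - 0.4121*j + 0.084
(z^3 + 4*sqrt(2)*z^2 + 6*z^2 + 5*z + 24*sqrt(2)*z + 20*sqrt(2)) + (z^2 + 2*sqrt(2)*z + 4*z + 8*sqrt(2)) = z^3 + 4*sqrt(2)*z^2 + 7*z^2 + 9*z + 26*sqrt(2)*z + 28*sqrt(2)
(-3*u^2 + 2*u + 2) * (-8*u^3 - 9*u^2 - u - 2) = 24*u^5 + 11*u^4 - 31*u^3 - 14*u^2 - 6*u - 4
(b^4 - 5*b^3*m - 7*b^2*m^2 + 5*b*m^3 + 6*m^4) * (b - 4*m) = b^5 - 9*b^4*m + 13*b^3*m^2 + 33*b^2*m^3 - 14*b*m^4 - 24*m^5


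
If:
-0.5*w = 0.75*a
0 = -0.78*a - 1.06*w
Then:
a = 0.00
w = 0.00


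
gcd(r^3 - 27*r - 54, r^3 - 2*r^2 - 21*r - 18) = r^2 - 3*r - 18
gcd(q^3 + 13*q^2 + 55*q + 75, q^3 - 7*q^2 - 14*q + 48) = q + 3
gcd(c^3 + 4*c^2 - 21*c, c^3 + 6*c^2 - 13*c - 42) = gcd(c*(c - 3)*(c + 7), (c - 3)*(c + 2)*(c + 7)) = c^2 + 4*c - 21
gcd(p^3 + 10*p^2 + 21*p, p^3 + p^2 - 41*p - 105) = p + 3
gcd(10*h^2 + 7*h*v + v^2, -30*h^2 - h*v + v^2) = 5*h + v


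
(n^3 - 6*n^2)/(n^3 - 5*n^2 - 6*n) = n/(n + 1)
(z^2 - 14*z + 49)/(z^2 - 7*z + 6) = (z^2 - 14*z + 49)/(z^2 - 7*z + 6)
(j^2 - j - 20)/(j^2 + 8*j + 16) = (j - 5)/(j + 4)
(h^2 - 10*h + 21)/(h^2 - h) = (h^2 - 10*h + 21)/(h*(h - 1))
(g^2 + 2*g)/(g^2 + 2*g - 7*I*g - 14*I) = g/(g - 7*I)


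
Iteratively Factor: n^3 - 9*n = (n)*(n^2 - 9) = n*(n + 3)*(n - 3)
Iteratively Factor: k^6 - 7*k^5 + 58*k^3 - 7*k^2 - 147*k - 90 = (k - 3)*(k^5 - 4*k^4 - 12*k^3 + 22*k^2 + 59*k + 30) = (k - 3)*(k + 1)*(k^4 - 5*k^3 - 7*k^2 + 29*k + 30) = (k - 3)^2*(k + 1)*(k^3 - 2*k^2 - 13*k - 10) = (k - 3)^2*(k + 1)^2*(k^2 - 3*k - 10) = (k - 3)^2*(k + 1)^2*(k + 2)*(k - 5)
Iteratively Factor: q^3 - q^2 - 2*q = (q - 2)*(q^2 + q) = q*(q - 2)*(q + 1)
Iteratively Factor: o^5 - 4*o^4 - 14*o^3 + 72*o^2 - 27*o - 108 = (o - 3)*(o^4 - o^3 - 17*o^2 + 21*o + 36) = (o - 3)^2*(o^3 + 2*o^2 - 11*o - 12) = (o - 3)^2*(o + 1)*(o^2 + o - 12) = (o - 3)^2*(o + 1)*(o + 4)*(o - 3)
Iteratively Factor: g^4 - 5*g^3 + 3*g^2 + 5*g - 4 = (g + 1)*(g^3 - 6*g^2 + 9*g - 4) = (g - 4)*(g + 1)*(g^2 - 2*g + 1) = (g - 4)*(g - 1)*(g + 1)*(g - 1)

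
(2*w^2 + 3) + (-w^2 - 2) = w^2 + 1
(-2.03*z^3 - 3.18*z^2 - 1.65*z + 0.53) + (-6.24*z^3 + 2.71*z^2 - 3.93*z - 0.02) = -8.27*z^3 - 0.47*z^2 - 5.58*z + 0.51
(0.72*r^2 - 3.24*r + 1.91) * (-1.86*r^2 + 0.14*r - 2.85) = -1.3392*r^4 + 6.1272*r^3 - 6.0582*r^2 + 9.5014*r - 5.4435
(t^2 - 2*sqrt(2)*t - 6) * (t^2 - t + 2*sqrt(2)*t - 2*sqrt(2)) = t^4 - t^3 - 14*t^2 - 12*sqrt(2)*t + 14*t + 12*sqrt(2)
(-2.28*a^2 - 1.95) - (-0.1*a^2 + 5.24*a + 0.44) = -2.18*a^2 - 5.24*a - 2.39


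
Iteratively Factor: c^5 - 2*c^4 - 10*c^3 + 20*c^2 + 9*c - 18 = (c + 3)*(c^4 - 5*c^3 + 5*c^2 + 5*c - 6) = (c - 1)*(c + 3)*(c^3 - 4*c^2 + c + 6) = (c - 2)*(c - 1)*(c + 3)*(c^2 - 2*c - 3) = (c - 2)*(c - 1)*(c + 1)*(c + 3)*(c - 3)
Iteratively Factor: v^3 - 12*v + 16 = (v - 2)*(v^2 + 2*v - 8) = (v - 2)*(v + 4)*(v - 2)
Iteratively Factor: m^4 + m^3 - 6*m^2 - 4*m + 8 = (m - 2)*(m^3 + 3*m^2 - 4) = (m - 2)*(m - 1)*(m^2 + 4*m + 4) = (m - 2)*(m - 1)*(m + 2)*(m + 2)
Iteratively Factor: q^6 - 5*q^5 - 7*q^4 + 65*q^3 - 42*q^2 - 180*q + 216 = (q - 3)*(q^5 - 2*q^4 - 13*q^3 + 26*q^2 + 36*q - 72) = (q - 3)*(q + 3)*(q^4 - 5*q^3 + 2*q^2 + 20*q - 24) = (q - 3)*(q - 2)*(q + 3)*(q^3 - 3*q^2 - 4*q + 12) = (q - 3)*(q - 2)*(q + 2)*(q + 3)*(q^2 - 5*q + 6) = (q - 3)*(q - 2)^2*(q + 2)*(q + 3)*(q - 3)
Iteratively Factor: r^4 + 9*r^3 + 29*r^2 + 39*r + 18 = (r + 3)*(r^3 + 6*r^2 + 11*r + 6) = (r + 3)^2*(r^2 + 3*r + 2) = (r + 1)*(r + 3)^2*(r + 2)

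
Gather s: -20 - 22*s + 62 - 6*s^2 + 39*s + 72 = -6*s^2 + 17*s + 114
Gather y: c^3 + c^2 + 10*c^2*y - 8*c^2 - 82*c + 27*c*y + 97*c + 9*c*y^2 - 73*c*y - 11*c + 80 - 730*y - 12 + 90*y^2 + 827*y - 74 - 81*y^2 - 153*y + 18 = c^3 - 7*c^2 + 4*c + y^2*(9*c + 9) + y*(10*c^2 - 46*c - 56) + 12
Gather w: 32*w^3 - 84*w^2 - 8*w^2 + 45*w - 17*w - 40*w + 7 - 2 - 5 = 32*w^3 - 92*w^2 - 12*w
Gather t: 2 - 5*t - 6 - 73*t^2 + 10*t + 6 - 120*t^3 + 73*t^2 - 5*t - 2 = -120*t^3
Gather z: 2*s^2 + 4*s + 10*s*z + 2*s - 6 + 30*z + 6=2*s^2 + 6*s + z*(10*s + 30)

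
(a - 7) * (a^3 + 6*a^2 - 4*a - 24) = a^4 - a^3 - 46*a^2 + 4*a + 168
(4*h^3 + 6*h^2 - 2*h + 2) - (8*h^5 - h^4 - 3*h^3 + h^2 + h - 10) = -8*h^5 + h^4 + 7*h^3 + 5*h^2 - 3*h + 12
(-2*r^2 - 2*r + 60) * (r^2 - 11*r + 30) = -2*r^4 + 20*r^3 + 22*r^2 - 720*r + 1800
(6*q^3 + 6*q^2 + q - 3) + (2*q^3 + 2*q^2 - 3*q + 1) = 8*q^3 + 8*q^2 - 2*q - 2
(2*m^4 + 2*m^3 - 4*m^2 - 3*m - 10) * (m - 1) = 2*m^5 - 6*m^3 + m^2 - 7*m + 10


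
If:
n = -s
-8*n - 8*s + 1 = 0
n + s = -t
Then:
No Solution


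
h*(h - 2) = h^2 - 2*h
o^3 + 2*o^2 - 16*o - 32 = (o - 4)*(o + 2)*(o + 4)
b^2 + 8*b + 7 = (b + 1)*(b + 7)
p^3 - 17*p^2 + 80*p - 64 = (p - 8)^2*(p - 1)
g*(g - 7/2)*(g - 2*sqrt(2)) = g^3 - 7*g^2/2 - 2*sqrt(2)*g^2 + 7*sqrt(2)*g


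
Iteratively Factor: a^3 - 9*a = (a - 3)*(a^2 + 3*a) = a*(a - 3)*(a + 3)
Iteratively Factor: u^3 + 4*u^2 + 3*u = (u + 1)*(u^2 + 3*u) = u*(u + 1)*(u + 3)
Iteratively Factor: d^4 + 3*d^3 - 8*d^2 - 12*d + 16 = (d - 2)*(d^3 + 5*d^2 + 2*d - 8) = (d - 2)*(d + 2)*(d^2 + 3*d - 4) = (d - 2)*(d + 2)*(d + 4)*(d - 1)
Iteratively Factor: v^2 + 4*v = (v)*(v + 4)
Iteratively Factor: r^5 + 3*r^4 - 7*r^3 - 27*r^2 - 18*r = (r + 2)*(r^4 + r^3 - 9*r^2 - 9*r) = (r + 1)*(r + 2)*(r^3 - 9*r) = (r - 3)*(r + 1)*(r + 2)*(r^2 + 3*r) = r*(r - 3)*(r + 1)*(r + 2)*(r + 3)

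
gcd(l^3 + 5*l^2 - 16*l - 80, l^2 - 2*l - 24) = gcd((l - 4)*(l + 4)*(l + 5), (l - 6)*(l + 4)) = l + 4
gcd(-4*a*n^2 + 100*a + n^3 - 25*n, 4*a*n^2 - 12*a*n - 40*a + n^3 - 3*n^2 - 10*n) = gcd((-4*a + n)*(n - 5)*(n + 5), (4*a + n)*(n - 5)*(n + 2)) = n - 5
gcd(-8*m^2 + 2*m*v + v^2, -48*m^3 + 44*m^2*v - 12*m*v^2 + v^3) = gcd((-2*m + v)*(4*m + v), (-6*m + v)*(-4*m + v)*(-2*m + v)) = -2*m + v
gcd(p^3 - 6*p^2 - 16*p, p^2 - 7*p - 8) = p - 8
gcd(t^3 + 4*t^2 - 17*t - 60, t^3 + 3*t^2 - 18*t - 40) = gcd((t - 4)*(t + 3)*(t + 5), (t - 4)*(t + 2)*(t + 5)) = t^2 + t - 20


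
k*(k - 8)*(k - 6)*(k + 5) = k^4 - 9*k^3 - 22*k^2 + 240*k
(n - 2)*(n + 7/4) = n^2 - n/4 - 7/2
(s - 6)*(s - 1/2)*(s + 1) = s^3 - 11*s^2/2 - 7*s/2 + 3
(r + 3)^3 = r^3 + 9*r^2 + 27*r + 27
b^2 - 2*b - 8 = (b - 4)*(b + 2)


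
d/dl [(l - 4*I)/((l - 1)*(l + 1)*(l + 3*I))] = (-2*l^3 + 9*I*l^2 - 24*l - 7*I)/(l^6 + 6*I*l^5 - 11*l^4 - 12*I*l^3 + 19*l^2 + 6*I*l - 9)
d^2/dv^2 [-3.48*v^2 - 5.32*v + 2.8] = -6.96000000000000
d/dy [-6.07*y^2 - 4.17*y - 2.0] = -12.14*y - 4.17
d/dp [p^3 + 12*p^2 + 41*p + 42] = 3*p^2 + 24*p + 41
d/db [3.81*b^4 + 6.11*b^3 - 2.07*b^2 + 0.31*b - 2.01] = 15.24*b^3 + 18.33*b^2 - 4.14*b + 0.31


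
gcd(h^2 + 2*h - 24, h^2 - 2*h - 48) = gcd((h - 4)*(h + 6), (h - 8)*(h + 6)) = h + 6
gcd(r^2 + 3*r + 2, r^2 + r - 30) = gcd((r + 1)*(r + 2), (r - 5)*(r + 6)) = 1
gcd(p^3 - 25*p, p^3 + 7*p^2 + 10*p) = p^2 + 5*p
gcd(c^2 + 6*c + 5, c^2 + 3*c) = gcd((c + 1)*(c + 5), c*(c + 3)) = 1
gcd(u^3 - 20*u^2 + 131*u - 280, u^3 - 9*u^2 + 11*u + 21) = u - 7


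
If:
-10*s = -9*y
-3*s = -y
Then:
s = 0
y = 0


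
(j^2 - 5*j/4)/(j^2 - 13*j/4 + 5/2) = j/(j - 2)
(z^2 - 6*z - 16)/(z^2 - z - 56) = (z + 2)/(z + 7)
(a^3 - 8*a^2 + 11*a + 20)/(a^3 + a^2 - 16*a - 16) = (a - 5)/(a + 4)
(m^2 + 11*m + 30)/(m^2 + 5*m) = (m + 6)/m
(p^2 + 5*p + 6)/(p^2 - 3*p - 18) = (p + 2)/(p - 6)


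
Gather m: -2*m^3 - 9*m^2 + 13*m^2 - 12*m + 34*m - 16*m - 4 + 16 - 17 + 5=-2*m^3 + 4*m^2 + 6*m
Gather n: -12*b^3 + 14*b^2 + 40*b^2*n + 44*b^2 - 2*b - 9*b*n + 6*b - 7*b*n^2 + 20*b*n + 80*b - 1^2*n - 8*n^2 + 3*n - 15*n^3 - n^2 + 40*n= -12*b^3 + 58*b^2 + 84*b - 15*n^3 + n^2*(-7*b - 9) + n*(40*b^2 + 11*b + 42)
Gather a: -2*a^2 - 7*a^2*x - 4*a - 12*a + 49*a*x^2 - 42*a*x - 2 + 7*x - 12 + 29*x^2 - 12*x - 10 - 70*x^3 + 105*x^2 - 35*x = a^2*(-7*x - 2) + a*(49*x^2 - 42*x - 16) - 70*x^3 + 134*x^2 - 40*x - 24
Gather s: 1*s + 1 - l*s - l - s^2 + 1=-l - s^2 + s*(1 - l) + 2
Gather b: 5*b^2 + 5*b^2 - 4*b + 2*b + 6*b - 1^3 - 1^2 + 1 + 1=10*b^2 + 4*b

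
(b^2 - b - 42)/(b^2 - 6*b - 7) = (b + 6)/(b + 1)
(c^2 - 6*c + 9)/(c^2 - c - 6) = (c - 3)/(c + 2)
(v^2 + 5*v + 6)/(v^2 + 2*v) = (v + 3)/v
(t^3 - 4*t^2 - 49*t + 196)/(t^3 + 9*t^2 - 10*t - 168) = (t - 7)/(t + 6)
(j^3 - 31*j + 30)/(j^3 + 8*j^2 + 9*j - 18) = (j - 5)/(j + 3)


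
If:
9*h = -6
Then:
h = -2/3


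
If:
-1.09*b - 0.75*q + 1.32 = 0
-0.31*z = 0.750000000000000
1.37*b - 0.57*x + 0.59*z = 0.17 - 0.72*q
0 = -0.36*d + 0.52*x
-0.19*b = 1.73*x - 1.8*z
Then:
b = -2.86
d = -3.18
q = 5.92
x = -2.20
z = -2.42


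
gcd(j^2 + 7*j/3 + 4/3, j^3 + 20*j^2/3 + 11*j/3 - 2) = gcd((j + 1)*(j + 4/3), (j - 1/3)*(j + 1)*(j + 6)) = j + 1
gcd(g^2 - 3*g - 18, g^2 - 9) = g + 3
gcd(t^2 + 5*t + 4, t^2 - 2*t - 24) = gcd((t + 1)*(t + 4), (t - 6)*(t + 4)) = t + 4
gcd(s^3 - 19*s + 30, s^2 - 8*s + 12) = s - 2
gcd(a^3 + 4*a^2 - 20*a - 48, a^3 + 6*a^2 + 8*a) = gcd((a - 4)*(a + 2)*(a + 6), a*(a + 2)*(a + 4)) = a + 2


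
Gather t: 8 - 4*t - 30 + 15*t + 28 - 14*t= 6 - 3*t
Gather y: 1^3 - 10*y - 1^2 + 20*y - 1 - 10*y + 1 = 0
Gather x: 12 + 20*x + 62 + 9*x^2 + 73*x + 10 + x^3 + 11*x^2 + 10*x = x^3 + 20*x^2 + 103*x + 84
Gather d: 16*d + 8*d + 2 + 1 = 24*d + 3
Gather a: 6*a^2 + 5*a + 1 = 6*a^2 + 5*a + 1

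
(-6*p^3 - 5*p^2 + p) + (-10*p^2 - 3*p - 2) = -6*p^3 - 15*p^2 - 2*p - 2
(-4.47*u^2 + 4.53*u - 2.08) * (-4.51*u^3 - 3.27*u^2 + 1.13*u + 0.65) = 20.1597*u^5 - 5.8134*u^4 - 10.4834*u^3 + 9.015*u^2 + 0.5941*u - 1.352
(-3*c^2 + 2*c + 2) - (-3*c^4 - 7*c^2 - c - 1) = 3*c^4 + 4*c^2 + 3*c + 3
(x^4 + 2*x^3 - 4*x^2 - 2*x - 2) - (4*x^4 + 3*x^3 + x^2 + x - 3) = -3*x^4 - x^3 - 5*x^2 - 3*x + 1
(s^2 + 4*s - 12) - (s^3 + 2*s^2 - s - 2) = -s^3 - s^2 + 5*s - 10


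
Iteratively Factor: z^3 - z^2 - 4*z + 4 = (z - 1)*(z^2 - 4) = (z - 1)*(z + 2)*(z - 2)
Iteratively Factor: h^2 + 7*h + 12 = (h + 3)*(h + 4)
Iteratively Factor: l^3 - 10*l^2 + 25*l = (l - 5)*(l^2 - 5*l) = l*(l - 5)*(l - 5)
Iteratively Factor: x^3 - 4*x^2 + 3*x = (x)*(x^2 - 4*x + 3) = x*(x - 1)*(x - 3)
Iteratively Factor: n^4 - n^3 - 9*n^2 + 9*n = (n - 1)*(n^3 - 9*n) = n*(n - 1)*(n^2 - 9) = n*(n - 3)*(n - 1)*(n + 3)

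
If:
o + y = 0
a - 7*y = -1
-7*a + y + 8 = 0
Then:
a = 19/16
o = -5/16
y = 5/16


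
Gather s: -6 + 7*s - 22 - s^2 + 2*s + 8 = -s^2 + 9*s - 20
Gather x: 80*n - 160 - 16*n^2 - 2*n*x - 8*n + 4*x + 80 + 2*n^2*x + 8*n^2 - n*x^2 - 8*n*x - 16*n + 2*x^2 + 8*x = -8*n^2 + 56*n + x^2*(2 - n) + x*(2*n^2 - 10*n + 12) - 80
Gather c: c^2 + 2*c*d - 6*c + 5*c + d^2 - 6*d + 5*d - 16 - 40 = c^2 + c*(2*d - 1) + d^2 - d - 56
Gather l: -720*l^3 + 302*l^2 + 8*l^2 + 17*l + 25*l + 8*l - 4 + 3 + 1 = -720*l^3 + 310*l^2 + 50*l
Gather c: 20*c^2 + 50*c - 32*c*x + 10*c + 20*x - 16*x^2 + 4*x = 20*c^2 + c*(60 - 32*x) - 16*x^2 + 24*x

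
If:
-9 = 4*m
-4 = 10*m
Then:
No Solution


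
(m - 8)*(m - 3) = m^2 - 11*m + 24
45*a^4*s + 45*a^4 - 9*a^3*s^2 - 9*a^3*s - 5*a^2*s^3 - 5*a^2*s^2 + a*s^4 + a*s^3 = (-5*a + s)*(-3*a + s)*(3*a + s)*(a*s + a)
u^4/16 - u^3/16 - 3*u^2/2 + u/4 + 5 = (u/4 + 1/2)*(u/4 + 1)*(u - 5)*(u - 2)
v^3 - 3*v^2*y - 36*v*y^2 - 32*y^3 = (v - 8*y)*(v + y)*(v + 4*y)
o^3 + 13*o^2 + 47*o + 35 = (o + 1)*(o + 5)*(o + 7)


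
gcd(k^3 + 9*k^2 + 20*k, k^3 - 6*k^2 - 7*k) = k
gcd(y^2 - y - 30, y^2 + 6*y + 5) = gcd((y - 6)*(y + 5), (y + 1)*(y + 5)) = y + 5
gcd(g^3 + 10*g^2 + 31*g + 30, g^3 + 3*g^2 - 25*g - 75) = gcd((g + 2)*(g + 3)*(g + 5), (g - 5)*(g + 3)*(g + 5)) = g^2 + 8*g + 15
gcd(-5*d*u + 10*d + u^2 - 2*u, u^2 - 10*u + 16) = u - 2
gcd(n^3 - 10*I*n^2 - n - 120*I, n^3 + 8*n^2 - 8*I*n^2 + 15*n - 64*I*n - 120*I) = n - 8*I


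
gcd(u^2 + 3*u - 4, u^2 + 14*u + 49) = 1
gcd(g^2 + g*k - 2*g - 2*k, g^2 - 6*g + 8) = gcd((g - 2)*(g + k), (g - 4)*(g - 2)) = g - 2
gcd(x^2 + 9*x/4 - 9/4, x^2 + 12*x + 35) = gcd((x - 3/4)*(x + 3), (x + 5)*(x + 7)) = 1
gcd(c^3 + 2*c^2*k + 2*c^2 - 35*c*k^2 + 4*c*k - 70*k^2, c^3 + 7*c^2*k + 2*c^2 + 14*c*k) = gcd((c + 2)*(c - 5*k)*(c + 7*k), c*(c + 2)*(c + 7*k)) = c^2 + 7*c*k + 2*c + 14*k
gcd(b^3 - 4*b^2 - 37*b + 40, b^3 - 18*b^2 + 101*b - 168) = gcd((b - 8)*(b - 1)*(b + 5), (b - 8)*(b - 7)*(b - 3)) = b - 8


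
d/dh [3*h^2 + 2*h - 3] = 6*h + 2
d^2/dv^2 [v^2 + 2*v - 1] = 2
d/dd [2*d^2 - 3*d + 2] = 4*d - 3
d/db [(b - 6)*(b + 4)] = 2*b - 2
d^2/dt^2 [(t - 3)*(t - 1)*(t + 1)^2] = 12*t^2 - 12*t - 8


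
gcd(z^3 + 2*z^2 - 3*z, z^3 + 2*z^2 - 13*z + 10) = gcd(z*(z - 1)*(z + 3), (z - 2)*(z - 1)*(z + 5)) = z - 1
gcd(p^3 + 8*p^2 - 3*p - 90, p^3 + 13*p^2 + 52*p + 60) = p^2 + 11*p + 30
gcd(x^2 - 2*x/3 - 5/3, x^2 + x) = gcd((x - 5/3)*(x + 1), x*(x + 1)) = x + 1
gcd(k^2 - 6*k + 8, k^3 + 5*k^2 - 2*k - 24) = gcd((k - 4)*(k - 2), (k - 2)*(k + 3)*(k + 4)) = k - 2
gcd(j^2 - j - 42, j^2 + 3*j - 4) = 1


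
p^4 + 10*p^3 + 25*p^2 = p^2*(p + 5)^2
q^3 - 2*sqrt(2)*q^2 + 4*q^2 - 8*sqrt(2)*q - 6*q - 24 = (q + 4)*(q - 3*sqrt(2))*(q + sqrt(2))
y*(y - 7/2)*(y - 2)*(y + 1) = y^4 - 9*y^3/2 + 3*y^2/2 + 7*y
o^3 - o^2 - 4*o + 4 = (o - 2)*(o - 1)*(o + 2)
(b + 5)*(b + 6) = b^2 + 11*b + 30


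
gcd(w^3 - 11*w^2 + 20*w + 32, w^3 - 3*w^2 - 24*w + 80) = w - 4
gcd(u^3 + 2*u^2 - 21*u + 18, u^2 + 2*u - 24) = u + 6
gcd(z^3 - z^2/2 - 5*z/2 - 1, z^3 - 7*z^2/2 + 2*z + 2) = z^2 - 3*z/2 - 1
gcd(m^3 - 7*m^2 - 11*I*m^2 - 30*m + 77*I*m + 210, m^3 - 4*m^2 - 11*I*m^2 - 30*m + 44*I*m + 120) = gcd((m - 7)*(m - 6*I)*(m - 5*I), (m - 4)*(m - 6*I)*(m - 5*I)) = m^2 - 11*I*m - 30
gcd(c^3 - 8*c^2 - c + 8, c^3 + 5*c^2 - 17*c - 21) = c + 1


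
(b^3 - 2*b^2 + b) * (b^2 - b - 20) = b^5 - 3*b^4 - 17*b^3 + 39*b^2 - 20*b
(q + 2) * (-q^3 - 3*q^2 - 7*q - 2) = -q^4 - 5*q^3 - 13*q^2 - 16*q - 4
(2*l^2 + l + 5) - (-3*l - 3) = 2*l^2 + 4*l + 8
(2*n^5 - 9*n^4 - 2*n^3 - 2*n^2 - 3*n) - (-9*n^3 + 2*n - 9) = 2*n^5 - 9*n^4 + 7*n^3 - 2*n^2 - 5*n + 9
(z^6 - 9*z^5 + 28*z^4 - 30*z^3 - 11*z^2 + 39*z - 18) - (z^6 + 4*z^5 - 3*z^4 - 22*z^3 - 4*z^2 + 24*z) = -13*z^5 + 31*z^4 - 8*z^3 - 7*z^2 + 15*z - 18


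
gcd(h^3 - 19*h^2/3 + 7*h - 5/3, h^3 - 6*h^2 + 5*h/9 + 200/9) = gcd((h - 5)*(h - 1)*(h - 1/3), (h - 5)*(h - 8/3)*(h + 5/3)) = h - 5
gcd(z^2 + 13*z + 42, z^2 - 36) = z + 6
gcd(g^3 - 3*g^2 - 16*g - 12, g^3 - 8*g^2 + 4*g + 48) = g^2 - 4*g - 12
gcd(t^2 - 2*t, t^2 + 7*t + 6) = 1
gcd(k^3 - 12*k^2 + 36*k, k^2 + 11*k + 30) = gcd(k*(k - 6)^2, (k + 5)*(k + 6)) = 1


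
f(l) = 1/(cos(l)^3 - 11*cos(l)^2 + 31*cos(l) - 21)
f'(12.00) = -1.82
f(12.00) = -0.48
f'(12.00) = -1.82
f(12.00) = -0.48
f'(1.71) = 0.05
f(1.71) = -0.04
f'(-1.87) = -0.04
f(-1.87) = -0.03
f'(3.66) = -0.01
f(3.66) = -0.02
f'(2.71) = 0.01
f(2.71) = -0.02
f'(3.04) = 0.00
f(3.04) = -0.02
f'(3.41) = -0.00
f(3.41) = -0.02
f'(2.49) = 0.01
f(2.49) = -0.02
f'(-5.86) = 4.39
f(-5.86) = -0.89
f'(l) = (3*sin(l)*cos(l)^2 - 22*sin(l)*cos(l) + 31*sin(l))/(cos(l)^3 - 11*cos(l)^2 + 31*cos(l) - 21)^2 = (3*cos(l)^2 - 22*cos(l) + 31)*sin(l)/(cos(l)^3 - 11*cos(l)^2 + 31*cos(l) - 21)^2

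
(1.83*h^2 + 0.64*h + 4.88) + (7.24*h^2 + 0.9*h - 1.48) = 9.07*h^2 + 1.54*h + 3.4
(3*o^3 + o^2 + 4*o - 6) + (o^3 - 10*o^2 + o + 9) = 4*o^3 - 9*o^2 + 5*o + 3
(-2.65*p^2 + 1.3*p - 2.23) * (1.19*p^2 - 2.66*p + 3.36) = -3.1535*p^4 + 8.596*p^3 - 15.0157*p^2 + 10.2998*p - 7.4928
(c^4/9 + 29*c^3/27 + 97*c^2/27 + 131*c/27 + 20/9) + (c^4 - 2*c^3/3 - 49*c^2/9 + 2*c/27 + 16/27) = 10*c^4/9 + 11*c^3/27 - 50*c^2/27 + 133*c/27 + 76/27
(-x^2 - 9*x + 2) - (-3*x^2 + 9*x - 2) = 2*x^2 - 18*x + 4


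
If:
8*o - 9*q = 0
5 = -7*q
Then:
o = -45/56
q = -5/7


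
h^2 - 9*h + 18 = (h - 6)*(h - 3)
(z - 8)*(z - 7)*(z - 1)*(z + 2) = z^4 - 14*z^3 + 39*z^2 + 86*z - 112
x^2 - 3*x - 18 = (x - 6)*(x + 3)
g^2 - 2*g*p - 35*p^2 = (g - 7*p)*(g + 5*p)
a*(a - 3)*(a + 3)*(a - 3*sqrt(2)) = a^4 - 3*sqrt(2)*a^3 - 9*a^2 + 27*sqrt(2)*a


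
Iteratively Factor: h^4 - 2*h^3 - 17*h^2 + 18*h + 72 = (h + 3)*(h^3 - 5*h^2 - 2*h + 24) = (h + 2)*(h + 3)*(h^2 - 7*h + 12) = (h - 3)*(h + 2)*(h + 3)*(h - 4)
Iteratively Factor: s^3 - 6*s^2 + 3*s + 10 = (s - 5)*(s^2 - s - 2) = (s - 5)*(s + 1)*(s - 2)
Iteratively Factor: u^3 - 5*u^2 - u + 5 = (u - 5)*(u^2 - 1) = (u - 5)*(u + 1)*(u - 1)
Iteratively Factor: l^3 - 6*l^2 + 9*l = (l - 3)*(l^2 - 3*l) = (l - 3)^2*(l)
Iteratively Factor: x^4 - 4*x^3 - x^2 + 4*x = (x - 4)*(x^3 - x) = x*(x - 4)*(x^2 - 1) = x*(x - 4)*(x + 1)*(x - 1)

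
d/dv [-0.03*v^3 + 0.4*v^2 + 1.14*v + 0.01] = -0.09*v^2 + 0.8*v + 1.14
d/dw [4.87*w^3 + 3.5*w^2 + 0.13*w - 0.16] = 14.61*w^2 + 7.0*w + 0.13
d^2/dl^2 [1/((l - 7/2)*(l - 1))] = 4*(4*(l - 1)^2 + 2*(l - 1)*(2*l - 7) + (2*l - 7)^2)/((l - 1)^3*(2*l - 7)^3)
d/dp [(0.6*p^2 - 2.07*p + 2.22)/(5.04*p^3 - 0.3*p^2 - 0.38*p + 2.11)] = (-3.024*p^4 + 20.8656*p^3 - 34.4154*p^2 + 3.864*p - 3.5241)/(25.4016*p^6 - 3.024*p^5 - 3.7404*p^4 + 21.4968*p^3 - 1.1216*p^2 - 1.6036*p + 4.4521)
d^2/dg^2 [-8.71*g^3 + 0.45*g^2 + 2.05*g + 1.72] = 0.9 - 52.26*g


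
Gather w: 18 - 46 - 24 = -52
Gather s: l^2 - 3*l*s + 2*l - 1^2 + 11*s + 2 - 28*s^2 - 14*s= l^2 + 2*l - 28*s^2 + s*(-3*l - 3) + 1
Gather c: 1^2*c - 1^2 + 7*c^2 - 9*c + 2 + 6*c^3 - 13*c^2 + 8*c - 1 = 6*c^3 - 6*c^2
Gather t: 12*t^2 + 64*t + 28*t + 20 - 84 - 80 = 12*t^2 + 92*t - 144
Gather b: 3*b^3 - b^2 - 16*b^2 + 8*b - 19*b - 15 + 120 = 3*b^3 - 17*b^2 - 11*b + 105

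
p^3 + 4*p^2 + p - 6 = (p - 1)*(p + 2)*(p + 3)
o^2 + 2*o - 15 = (o - 3)*(o + 5)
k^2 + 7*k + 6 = (k + 1)*(k + 6)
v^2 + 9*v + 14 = (v + 2)*(v + 7)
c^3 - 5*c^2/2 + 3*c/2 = c*(c - 3/2)*(c - 1)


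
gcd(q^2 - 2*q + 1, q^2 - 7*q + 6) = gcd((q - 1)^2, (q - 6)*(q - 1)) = q - 1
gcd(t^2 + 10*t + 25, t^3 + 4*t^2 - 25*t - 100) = t + 5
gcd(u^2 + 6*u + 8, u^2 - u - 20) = u + 4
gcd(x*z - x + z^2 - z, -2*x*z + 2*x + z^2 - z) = z - 1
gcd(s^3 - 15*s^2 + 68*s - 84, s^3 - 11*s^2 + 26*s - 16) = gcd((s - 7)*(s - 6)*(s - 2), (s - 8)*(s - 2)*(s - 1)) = s - 2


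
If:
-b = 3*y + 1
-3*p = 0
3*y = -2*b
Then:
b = 1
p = 0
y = -2/3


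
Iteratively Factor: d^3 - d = (d - 1)*(d^2 + d) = d*(d - 1)*(d + 1)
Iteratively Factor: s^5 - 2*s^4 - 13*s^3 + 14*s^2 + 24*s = (s - 4)*(s^4 + 2*s^3 - 5*s^2 - 6*s) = (s - 4)*(s - 2)*(s^3 + 4*s^2 + 3*s) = (s - 4)*(s - 2)*(s + 1)*(s^2 + 3*s) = (s - 4)*(s - 2)*(s + 1)*(s + 3)*(s)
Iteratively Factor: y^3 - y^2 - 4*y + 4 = (y + 2)*(y^2 - 3*y + 2) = (y - 2)*(y + 2)*(y - 1)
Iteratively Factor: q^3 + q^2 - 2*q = (q)*(q^2 + q - 2) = q*(q - 1)*(q + 2)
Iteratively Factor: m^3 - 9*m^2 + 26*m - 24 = (m - 4)*(m^2 - 5*m + 6) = (m - 4)*(m - 2)*(m - 3)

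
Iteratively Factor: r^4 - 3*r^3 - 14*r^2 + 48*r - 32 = (r - 1)*(r^3 - 2*r^2 - 16*r + 32) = (r - 4)*(r - 1)*(r^2 + 2*r - 8) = (r - 4)*(r - 1)*(r + 4)*(r - 2)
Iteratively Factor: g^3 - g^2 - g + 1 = (g - 1)*(g^2 - 1) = (g - 1)*(g + 1)*(g - 1)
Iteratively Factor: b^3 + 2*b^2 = (b)*(b^2 + 2*b) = b^2*(b + 2)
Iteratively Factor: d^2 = (d)*(d)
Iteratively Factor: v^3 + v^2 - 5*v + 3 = (v - 1)*(v^2 + 2*v - 3) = (v - 1)*(v + 3)*(v - 1)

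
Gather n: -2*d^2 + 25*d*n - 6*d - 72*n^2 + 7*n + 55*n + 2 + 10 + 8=-2*d^2 - 6*d - 72*n^2 + n*(25*d + 62) + 20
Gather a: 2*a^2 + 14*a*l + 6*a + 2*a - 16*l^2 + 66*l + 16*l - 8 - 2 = 2*a^2 + a*(14*l + 8) - 16*l^2 + 82*l - 10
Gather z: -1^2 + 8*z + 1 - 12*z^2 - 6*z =-12*z^2 + 2*z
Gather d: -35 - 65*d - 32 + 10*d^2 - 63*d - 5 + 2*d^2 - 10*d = 12*d^2 - 138*d - 72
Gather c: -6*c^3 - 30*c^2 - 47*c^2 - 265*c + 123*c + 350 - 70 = -6*c^3 - 77*c^2 - 142*c + 280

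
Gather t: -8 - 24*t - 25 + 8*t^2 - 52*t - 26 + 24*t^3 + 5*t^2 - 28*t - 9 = 24*t^3 + 13*t^2 - 104*t - 68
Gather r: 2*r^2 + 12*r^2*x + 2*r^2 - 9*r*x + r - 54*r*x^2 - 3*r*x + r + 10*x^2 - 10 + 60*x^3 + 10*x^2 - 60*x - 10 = r^2*(12*x + 4) + r*(-54*x^2 - 12*x + 2) + 60*x^3 + 20*x^2 - 60*x - 20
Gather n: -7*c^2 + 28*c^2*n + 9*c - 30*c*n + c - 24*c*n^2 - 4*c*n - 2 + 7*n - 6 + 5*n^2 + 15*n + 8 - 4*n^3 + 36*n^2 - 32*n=-7*c^2 + 10*c - 4*n^3 + n^2*(41 - 24*c) + n*(28*c^2 - 34*c - 10)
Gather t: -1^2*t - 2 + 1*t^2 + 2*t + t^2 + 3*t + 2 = 2*t^2 + 4*t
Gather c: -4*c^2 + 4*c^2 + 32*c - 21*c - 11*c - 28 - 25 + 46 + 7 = 0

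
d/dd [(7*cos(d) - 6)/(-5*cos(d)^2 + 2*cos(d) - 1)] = 5*(-7*cos(d)^2 + 12*cos(d) - 1)*sin(d)/(5*sin(d)^2 + 2*cos(d) - 6)^2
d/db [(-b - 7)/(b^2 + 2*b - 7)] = (-b^2 - 2*b + 2*(b + 1)*(b + 7) + 7)/(b^2 + 2*b - 7)^2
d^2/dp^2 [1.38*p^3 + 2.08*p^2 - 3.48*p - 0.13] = 8.28*p + 4.16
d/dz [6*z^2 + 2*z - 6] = 12*z + 2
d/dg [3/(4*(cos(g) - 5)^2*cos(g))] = 3*(3*cos(g) - 5)*sin(g)/(4*(cos(g) - 5)^3*cos(g)^2)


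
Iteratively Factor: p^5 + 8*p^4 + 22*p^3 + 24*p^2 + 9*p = (p + 3)*(p^4 + 5*p^3 + 7*p^2 + 3*p) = (p + 3)^2*(p^3 + 2*p^2 + p) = (p + 1)*(p + 3)^2*(p^2 + p) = p*(p + 1)*(p + 3)^2*(p + 1)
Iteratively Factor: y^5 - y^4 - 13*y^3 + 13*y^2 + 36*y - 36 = (y - 2)*(y^4 + y^3 - 11*y^2 - 9*y + 18) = (y - 3)*(y - 2)*(y^3 + 4*y^2 + y - 6) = (y - 3)*(y - 2)*(y - 1)*(y^2 + 5*y + 6) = (y - 3)*(y - 2)*(y - 1)*(y + 3)*(y + 2)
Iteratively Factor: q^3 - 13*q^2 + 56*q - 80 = (q - 5)*(q^2 - 8*q + 16) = (q - 5)*(q - 4)*(q - 4)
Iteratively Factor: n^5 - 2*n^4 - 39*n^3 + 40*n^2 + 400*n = (n - 5)*(n^4 + 3*n^3 - 24*n^2 - 80*n) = (n - 5)^2*(n^3 + 8*n^2 + 16*n) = (n - 5)^2*(n + 4)*(n^2 + 4*n) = n*(n - 5)^2*(n + 4)*(n + 4)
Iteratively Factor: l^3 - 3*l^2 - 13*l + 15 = (l - 5)*(l^2 + 2*l - 3) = (l - 5)*(l - 1)*(l + 3)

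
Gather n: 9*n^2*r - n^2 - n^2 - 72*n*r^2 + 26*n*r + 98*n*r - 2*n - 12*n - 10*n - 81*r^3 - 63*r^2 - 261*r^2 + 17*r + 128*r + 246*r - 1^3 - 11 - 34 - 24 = n^2*(9*r - 2) + n*(-72*r^2 + 124*r - 24) - 81*r^3 - 324*r^2 + 391*r - 70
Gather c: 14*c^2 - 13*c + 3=14*c^2 - 13*c + 3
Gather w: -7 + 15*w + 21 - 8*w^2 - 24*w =-8*w^2 - 9*w + 14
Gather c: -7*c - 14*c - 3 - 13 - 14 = -21*c - 30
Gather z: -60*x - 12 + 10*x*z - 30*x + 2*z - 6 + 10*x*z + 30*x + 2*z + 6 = -60*x + z*(20*x + 4) - 12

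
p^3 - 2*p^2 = p^2*(p - 2)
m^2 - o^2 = (m - o)*(m + o)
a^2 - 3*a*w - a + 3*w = (a - 1)*(a - 3*w)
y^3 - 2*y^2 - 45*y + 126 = (y - 6)*(y - 3)*(y + 7)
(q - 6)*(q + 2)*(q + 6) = q^3 + 2*q^2 - 36*q - 72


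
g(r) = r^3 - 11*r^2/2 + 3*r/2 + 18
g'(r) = 3*r^2 - 11*r + 3/2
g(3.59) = -1.23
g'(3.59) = 0.67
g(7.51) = 142.63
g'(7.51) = 88.09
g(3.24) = -0.86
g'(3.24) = -2.65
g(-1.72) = -5.94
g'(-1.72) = 29.30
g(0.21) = 18.08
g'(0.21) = -0.68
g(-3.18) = -74.55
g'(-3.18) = 66.82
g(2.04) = 6.66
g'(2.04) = -8.46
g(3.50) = -1.25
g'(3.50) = -0.25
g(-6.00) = -405.00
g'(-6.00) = 175.50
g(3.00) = 0.00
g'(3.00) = -4.50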